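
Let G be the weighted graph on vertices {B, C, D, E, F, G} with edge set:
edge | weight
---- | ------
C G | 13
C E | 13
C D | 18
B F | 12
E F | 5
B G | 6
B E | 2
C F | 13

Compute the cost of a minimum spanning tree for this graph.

44

Prim's algorithm from D:
Step 1: frontier [C D 18] → take C D (18); add C.
Step 2: frontier [C E 13, C F 13, C G 13] → take C E (13); add E.
Step 3: frontier [C F 13, C G 13, B E 2, E F 5] → take B E (2); add B.
Step 4: frontier [B G 6, B F 12, C F 13, C G 13, E F 5] → take E F (5); add F.
Step 5: frontier [B G 6, C G 13] → take B G (6); add G.
MST edges: C D, C E, B E, E F, B G; total weight 18+13+2+5+6 = 44.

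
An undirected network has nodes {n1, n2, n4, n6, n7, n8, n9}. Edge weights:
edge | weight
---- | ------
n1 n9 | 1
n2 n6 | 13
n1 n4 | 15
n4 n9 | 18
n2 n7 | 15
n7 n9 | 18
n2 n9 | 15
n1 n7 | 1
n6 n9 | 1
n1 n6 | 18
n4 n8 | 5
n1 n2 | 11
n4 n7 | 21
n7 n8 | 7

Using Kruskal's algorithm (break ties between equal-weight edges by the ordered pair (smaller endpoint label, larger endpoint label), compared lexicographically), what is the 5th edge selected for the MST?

Kruskal's algorithm — process edges by increasing weight (ties by edge label):
n1 n7 (1): add. Components now {n9} {n2} {n1,n7} {n4} {n8} {n6}
n1 n9 (1): add. Components now {n1,n7,n9} {n2} {n4} {n8} {n6}
n6 n9 (1): add. Components now {n1,n6,n7,n9} {n2} {n4} {n8}
n4 n8 (5): add. Components now {n1,n6,n7,n9} {n2} {n4,n8}
n7 n8 (7): add. Components now {n1,n4,n6,n7,n8,n9} {n2}
n1 n2 (11): add. Components now {n1,n2,n4,n6,n7,n8,n9}
The 5th edge added is n7 n8.

n7-n8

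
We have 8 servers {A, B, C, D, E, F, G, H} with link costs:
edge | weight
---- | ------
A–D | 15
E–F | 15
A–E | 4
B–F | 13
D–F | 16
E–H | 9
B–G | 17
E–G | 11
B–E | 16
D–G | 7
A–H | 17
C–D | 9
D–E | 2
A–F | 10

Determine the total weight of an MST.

54

Prim's algorithm from H:
Step 1: cheapest edge leaving the tree is E–H (9); add E.
Step 2: cheapest edge leaving the tree is D–E (2); add D.
Step 3: cheapest edge leaving the tree is A–E (4); add A.
Step 4: cheapest edge leaving the tree is D–G (7); add G.
Step 5: cheapest edge leaving the tree is C–D (9); add C.
Step 6: cheapest edge leaving the tree is A–F (10); add F.
Step 7: cheapest edge leaving the tree is B–F (13); add B.
MST edges: E–H, D–E, A–E, D–G, C–D, A–F, B–F; total weight 9+2+4+7+9+10+13 = 54.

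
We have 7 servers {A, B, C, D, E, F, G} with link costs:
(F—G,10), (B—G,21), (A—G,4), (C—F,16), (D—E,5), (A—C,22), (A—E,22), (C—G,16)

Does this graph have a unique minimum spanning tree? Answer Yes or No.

No

Kruskal's algorithm — process edges by increasing weight (ties by edge label):
A—G (4): add. Components now {A,G} {B} {C} {D} {E} {F}
D—E (5): add. Components now {A,G} {B} {C} {D,E} {F}
F—G (10): add. Components now {A,F,G} {B} {C} {D,E}
C—F (16): add. Components now {A,C,F,G} {B} {D,E}
C—G (16): skip — C and G already connected.
B—G (21): add. Components now {A,B,C,F,G} {D,E}
A—C (22): skip — A and C already connected.
A—E (22): add. Components now {A,B,C,D,E,F,G}
Non-tree edge C—G has weight 16, equal to the heaviest edge on its tree cycle — swapping gives another MST of the same weight. Not unique.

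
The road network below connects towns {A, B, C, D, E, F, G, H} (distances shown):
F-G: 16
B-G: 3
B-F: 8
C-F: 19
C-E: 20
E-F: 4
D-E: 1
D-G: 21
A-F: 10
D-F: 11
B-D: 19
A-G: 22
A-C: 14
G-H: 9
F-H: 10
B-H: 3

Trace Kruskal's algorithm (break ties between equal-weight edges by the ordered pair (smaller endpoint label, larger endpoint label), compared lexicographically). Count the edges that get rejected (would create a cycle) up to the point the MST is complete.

3

Kruskal: consider edges lightest-first.
D-E (1): add — endpoints in different components.
B-G (3): add — endpoints in different components.
B-H (3): add — endpoints in different components.
E-F (4): add — endpoints in different components.
B-F (8): add — endpoints in different components.
G-H (9): skip — G and H already connected.
A-F (10): add — endpoints in different components.
F-H (10): skip — F and H already connected.
D-F (11): skip — D and F already connected.
A-C (14): add — endpoints in different components.
Edges rejected before the tree was complete: 3.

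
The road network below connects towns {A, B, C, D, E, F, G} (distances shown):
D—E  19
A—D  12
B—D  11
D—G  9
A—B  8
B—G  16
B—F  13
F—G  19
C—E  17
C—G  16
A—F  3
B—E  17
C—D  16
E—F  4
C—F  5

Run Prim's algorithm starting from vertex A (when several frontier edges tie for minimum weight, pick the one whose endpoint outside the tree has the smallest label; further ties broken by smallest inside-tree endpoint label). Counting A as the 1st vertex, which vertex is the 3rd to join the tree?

E

Grow the tree from A using Prim:
Step 1: cheapest edge leaving the tree is A—F (3); add F.
Step 2: cheapest edge leaving the tree is E—F (4); add E.
Step 3: cheapest edge leaving the tree is C—F (5); add C.
Step 4: cheapest edge leaving the tree is A—B (8); add B.
Step 5: cheapest edge leaving the tree is B—D (11); add D.
Step 6: cheapest edge leaving the tree is D—G (9); add G.
Vertex order: A, F, E, C, B, D, G. The 3rd vertex is E.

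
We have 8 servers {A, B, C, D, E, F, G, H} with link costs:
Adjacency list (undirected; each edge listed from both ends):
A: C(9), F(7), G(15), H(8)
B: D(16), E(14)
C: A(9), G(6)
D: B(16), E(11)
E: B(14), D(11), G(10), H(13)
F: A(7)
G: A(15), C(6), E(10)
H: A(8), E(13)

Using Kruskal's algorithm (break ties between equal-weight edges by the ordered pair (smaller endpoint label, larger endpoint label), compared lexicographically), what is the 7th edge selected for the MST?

B-E

Kruskal: consider edges lightest-first.
C G (6): add — endpoints in different components.
A F (7): add — endpoints in different components.
A H (8): add — endpoints in different components.
A C (9): add — endpoints in different components.
E G (10): add — endpoints in different components.
D E (11): add — endpoints in different components.
E H (13): skip — E and H already connected.
B E (14): add — endpoints in different components.
The 7th edge added is B E.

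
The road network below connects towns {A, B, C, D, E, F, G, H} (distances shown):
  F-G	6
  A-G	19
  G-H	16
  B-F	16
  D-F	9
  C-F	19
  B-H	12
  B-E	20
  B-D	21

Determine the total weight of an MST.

101

Kruskal's algorithm — process edges by increasing weight (ties by edge label):
F-G (6): add — endpoints in different components.
D-F (9): add — endpoints in different components.
B-H (12): add — endpoints in different components.
B-F (16): add — endpoints in different components.
G-H (16): skip — G and H already connected.
A-G (19): add — endpoints in different components.
C-F (19): add — endpoints in different components.
B-E (20): add — endpoints in different components.
MST edges: F-G, D-F, B-H, B-F, A-G, C-F, B-E; total weight 6+9+12+16+19+19+20 = 101.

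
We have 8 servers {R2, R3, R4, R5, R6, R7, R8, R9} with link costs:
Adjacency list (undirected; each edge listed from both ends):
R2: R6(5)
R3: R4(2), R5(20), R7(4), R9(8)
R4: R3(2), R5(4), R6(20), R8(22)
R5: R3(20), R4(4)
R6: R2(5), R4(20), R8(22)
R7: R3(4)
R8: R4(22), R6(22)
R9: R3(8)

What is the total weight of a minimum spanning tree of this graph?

Kruskal: consider edges lightest-first.
R3—R4 (2): add — endpoints in different components.
R3—R7 (4): add — endpoints in different components.
R4—R5 (4): add — endpoints in different components.
R2—R6 (5): add — endpoints in different components.
R3—R9 (8): add — endpoints in different components.
R3—R5 (20): skip — R5 and R3 already connected.
R4—R6 (20): add — endpoints in different components.
R4—R8 (22): add — endpoints in different components.
MST edges: R3—R4, R3—R7, R4—R5, R2—R6, R3—R9, R4—R6, R4—R8; total weight 2+4+4+5+8+20+22 = 65.

65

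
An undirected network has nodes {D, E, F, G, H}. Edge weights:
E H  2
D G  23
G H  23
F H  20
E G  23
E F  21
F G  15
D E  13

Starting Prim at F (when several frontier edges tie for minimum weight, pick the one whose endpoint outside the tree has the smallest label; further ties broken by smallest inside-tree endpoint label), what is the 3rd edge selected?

Grow the tree from F using Prim:
Step 1: frontier [F G 15, F H 20, E F 21] → take F G (15); add G.
Step 2: frontier [F H 20, E F 21, D G 23, E G 23, G H 23] → take F H (20); add H.
Step 3: frontier [E F 21, D G 23, E G 23, E H 2] → take E H (2); add E.
Step 4: frontier [D E 13, D G 23] → take D E (13); add D.
The 3rd edge added is E H.

E-H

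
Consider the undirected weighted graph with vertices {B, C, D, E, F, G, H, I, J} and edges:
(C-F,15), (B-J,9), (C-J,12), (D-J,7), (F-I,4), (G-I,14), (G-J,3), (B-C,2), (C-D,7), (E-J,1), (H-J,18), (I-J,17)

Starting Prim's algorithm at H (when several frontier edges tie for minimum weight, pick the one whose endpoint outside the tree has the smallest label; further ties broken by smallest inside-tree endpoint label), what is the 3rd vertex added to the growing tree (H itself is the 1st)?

E

Prim's algorithm from H:
Step 1: frontier [H-J 18] → take H-J (18); add J.
Step 2: frontier [E-J 1, G-J 3, D-J 7, B-J 9, C-J 12, I-J 17] → take E-J (1); add E.
Step 3: frontier [G-J 3, D-J 7, B-J 9, C-J 12, I-J 17] → take G-J (3); add G.
Step 4: frontier [G-I 14, D-J 7, B-J 9, C-J 12, I-J 17] → take D-J (7); add D.
Step 5: frontier [C-D 7, G-I 14, B-J 9, C-J 12, I-J 17] → take C-D (7); add C.
Step 6: frontier [B-C 2, C-F 15, G-I 14, B-J 9, I-J 17] → take B-C (2); add B.
Step 7: frontier [C-F 15, G-I 14, I-J 17] → take G-I (14); add I.
Step 8: frontier [C-F 15, F-I 4] → take F-I (4); add F.
Vertex order: H, J, E, G, D, C, B, I, F. The 3rd vertex is E.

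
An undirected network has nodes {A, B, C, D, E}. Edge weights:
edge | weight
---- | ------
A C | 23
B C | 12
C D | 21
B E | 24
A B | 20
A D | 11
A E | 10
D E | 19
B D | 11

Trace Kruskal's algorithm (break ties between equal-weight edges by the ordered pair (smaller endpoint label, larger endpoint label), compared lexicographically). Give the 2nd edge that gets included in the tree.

A-D

Kruskal's algorithm — process edges by increasing weight (ties by edge label):
A E (10): add — endpoints in different components.
A D (11): add — endpoints in different components.
B D (11): add — endpoints in different components.
B C (12): add — endpoints in different components.
The 2nd edge added is A D.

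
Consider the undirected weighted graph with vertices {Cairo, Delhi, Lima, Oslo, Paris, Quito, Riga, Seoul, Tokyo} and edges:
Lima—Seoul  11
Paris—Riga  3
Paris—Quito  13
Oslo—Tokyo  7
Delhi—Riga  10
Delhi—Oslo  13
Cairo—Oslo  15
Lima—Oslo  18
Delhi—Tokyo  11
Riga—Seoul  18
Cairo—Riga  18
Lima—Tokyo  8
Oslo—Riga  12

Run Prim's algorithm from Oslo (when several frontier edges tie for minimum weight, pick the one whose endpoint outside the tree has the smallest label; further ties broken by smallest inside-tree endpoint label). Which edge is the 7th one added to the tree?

Prim, starting at Oslo.
Step 1: frontier [Oslo—Tokyo 7, Oslo—Riga 12, Delhi—Oslo 13, Cairo—Oslo 15, Lima—Oslo 18] → take Oslo—Tokyo (7); add Tokyo.
Step 2: frontier [Oslo—Riga 12, Delhi—Oslo 13, Cairo—Oslo 15, Lima—Oslo 18, Lima—Tokyo 8, Delhi—Tokyo 11] → take Lima—Tokyo (8); add Lima.
Step 3: frontier [Lima—Seoul 11, Oslo—Riga 12, Delhi—Oslo 13, Cairo—Oslo 15, Delhi—Tokyo 11] → take Delhi—Tokyo (11); add Delhi.
Step 4: frontier [Delhi—Riga 10, Lima—Seoul 11, Oslo—Riga 12, Cairo—Oslo 15] → take Delhi—Riga (10); add Riga.
Step 5: frontier [Lima—Seoul 11, Cairo—Oslo 15, Paris—Riga 3, Cairo—Riga 18, Riga—Seoul 18] → take Paris—Riga (3); add Paris.
Step 6: frontier [Lima—Seoul 11, Cairo—Oslo 15, Paris—Quito 13, Cairo—Riga 18, Riga—Seoul 18] → take Lima—Seoul (11); add Seoul.
Step 7: frontier [Cairo—Oslo 15, Paris—Quito 13, Cairo—Riga 18] → take Paris—Quito (13); add Quito.
Step 8: frontier [Cairo—Oslo 15, Cairo—Riga 18] → take Cairo—Oslo (15); add Cairo.
The 7th edge added is Paris—Quito.

Paris-Quito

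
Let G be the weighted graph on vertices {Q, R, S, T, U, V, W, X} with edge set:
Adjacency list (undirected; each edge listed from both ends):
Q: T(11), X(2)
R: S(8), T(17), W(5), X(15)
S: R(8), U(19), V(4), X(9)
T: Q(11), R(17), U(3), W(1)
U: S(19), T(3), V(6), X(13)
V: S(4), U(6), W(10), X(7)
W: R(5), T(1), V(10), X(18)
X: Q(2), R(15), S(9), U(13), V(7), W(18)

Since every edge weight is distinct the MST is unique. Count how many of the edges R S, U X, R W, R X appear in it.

1

Kruskal: consider edges lightest-first.
T W (1): add — endpoints in different components.
Q X (2): add — endpoints in different components.
T U (3): add — endpoints in different components.
S V (4): add — endpoints in different components.
R W (5): add — endpoints in different components.
U V (6): add — endpoints in different components.
V X (7): add — endpoints in different components.
MST edge set: {T W, Q X, T U, S V, R W, U V, V X}.
Of the listed edges, {R W} are in the MST → 1.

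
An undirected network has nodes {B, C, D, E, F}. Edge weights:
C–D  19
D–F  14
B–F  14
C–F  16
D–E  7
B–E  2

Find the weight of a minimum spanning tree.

39

Kruskal's algorithm — process edges by increasing weight (ties by edge label):
B–E (2): add — endpoints in different components.
D–E (7): add — endpoints in different components.
B–F (14): add — endpoints in different components.
D–F (14): skip — D and F already connected.
C–F (16): add — endpoints in different components.
MST edges: B–E, D–E, B–F, C–F; total weight 2+7+14+16 = 39.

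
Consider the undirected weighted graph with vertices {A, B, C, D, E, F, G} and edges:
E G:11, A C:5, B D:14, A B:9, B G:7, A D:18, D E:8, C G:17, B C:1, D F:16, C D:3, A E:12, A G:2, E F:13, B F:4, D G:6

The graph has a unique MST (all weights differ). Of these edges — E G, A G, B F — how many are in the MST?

Kruskal: consider edges lightest-first.
B C (1): add. Components now {A} {B,C} {D} {E} {F} {G}
A G (2): add. Components now {A,G} {B,C} {D} {E} {F}
C D (3): add. Components now {A,G} {B,C,D} {E} {F}
B F (4): add. Components now {A,G} {B,C,D,F} {E}
A C (5): add. Components now {A,B,C,D,F,G} {E}
D G (6): skip — D and G already connected.
B G (7): skip — B and G already connected.
D E (8): add. Components now {A,B,C,D,E,F,G}
MST edge set: {B C, A G, C D, B F, A C, D E}.
Of the listed edges, {A G, B F} are in the MST → 2.

2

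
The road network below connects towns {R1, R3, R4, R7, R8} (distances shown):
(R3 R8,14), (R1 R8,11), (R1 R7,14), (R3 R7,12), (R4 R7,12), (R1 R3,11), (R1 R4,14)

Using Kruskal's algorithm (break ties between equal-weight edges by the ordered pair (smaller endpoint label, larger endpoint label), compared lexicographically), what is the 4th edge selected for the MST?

Kruskal's algorithm — process edges by increasing weight (ties by edge label):
R1 R3 (11): add. Components now {R7} {R1,R3} {R4} {R8}
R1 R8 (11): add. Components now {R7} {R1,R3,R8} {R4}
R3 R7 (12): add. Components now {R1,R3,R7,R8} {R4}
R4 R7 (12): add. Components now {R1,R3,R4,R7,R8}
The 4th edge added is R4 R7.

R4-R7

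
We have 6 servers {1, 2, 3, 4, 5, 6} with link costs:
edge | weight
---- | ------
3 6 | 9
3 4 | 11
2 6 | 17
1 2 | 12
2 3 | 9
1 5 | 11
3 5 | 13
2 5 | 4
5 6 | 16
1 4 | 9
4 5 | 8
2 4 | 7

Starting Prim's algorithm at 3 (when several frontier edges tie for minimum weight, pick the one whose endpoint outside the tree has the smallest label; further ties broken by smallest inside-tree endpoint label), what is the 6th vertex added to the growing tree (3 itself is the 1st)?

6

Grow the tree from 3 using Prim:
Step 1: cheapest edge leaving the tree is 2 3 (9); add 2.
Step 2: cheapest edge leaving the tree is 2 5 (4); add 5.
Step 3: cheapest edge leaving the tree is 2 4 (7); add 4.
Step 4: cheapest edge leaving the tree is 1 4 (9); add 1.
Step 5: cheapest edge leaving the tree is 3 6 (9); add 6.
Vertex order: 3, 2, 5, 4, 1, 6. The 6th vertex is 6.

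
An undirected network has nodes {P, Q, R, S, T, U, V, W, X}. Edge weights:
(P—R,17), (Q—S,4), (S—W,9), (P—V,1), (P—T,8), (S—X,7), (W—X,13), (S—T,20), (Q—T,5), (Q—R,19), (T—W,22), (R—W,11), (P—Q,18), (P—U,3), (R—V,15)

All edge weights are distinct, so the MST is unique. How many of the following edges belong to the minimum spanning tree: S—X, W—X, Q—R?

Kruskal's algorithm — process edges by increasing weight (ties by edge label):
P—V (1): add — endpoints in different components.
P—U (3): add — endpoints in different components.
Q—S (4): add — endpoints in different components.
Q—T (5): add — endpoints in different components.
S—X (7): add — endpoints in different components.
P—T (8): add — endpoints in different components.
S—W (9): add — endpoints in different components.
R—W (11): add — endpoints in different components.
MST edge set: {P—V, P—U, Q—S, Q—T, S—X, P—T, S—W, R—W}.
Of the listed edges, {S—X} are in the MST → 1.

1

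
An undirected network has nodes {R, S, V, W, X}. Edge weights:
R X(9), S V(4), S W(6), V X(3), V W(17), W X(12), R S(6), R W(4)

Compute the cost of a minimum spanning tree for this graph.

17

Sort edges by weight, then run Kruskal:
V X (3): add. Components now {V,X} {W} {S} {R}
R W (4): add. Components now {V,X} {R,W} {S}
S V (4): add. Components now {S,V,X} {R,W}
R S (6): add. Components now {R,S,V,W,X}
MST edges: V X, R W, S V, R S; total weight 3+4+4+6 = 17.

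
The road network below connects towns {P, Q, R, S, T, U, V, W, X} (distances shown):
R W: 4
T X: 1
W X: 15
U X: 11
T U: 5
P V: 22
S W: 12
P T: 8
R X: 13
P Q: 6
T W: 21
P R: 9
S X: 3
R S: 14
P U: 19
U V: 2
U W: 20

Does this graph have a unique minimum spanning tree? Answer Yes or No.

Kruskal: consider edges lightest-first.
T X (1): add — endpoints in different components.
U V (2): add — endpoints in different components.
S X (3): add — endpoints in different components.
R W (4): add — endpoints in different components.
T U (5): add — endpoints in different components.
P Q (6): add — endpoints in different components.
P T (8): add — endpoints in different components.
P R (9): add — endpoints in different components.
Every non-tree edge has weight strictly greater than the heaviest edge on the tree path between its endpoints, so the MST is unique.

Yes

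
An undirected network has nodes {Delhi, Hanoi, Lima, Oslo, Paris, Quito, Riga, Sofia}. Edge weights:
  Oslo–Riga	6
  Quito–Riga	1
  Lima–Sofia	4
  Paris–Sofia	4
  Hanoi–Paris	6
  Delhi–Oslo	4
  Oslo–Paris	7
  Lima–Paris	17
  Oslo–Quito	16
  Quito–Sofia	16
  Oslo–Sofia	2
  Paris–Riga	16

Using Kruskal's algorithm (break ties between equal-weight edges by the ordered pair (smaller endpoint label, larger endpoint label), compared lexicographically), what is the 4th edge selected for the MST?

Kruskal's algorithm — process edges by increasing weight (ties by edge label):
Quito–Riga (1): add — endpoints in different components.
Oslo–Sofia (2): add — endpoints in different components.
Delhi–Oslo (4): add — endpoints in different components.
Lima–Sofia (4): add — endpoints in different components.
Paris–Sofia (4): add — endpoints in different components.
Hanoi–Paris (6): add — endpoints in different components.
Oslo–Riga (6): add — endpoints in different components.
The 4th edge added is Lima–Sofia.

Lima-Sofia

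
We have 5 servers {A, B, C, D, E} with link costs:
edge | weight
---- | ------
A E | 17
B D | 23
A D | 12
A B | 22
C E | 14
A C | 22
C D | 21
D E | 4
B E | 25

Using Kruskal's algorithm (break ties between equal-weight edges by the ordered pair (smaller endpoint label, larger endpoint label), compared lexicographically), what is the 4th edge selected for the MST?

Kruskal's algorithm — process edges by increasing weight (ties by edge label):
D E (4): add — endpoints in different components.
A D (12): add — endpoints in different components.
C E (14): add — endpoints in different components.
A E (17): skip — A and E already connected.
C D (21): skip — C and D already connected.
A B (22): add — endpoints in different components.
The 4th edge added is A B.

A-B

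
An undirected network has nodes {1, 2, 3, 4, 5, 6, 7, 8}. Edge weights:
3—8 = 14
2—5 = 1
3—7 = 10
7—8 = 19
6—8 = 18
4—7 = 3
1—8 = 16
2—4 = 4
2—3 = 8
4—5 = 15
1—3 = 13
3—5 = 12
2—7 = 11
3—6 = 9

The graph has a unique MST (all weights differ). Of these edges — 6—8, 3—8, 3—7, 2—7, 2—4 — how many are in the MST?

Kruskal: consider edges lightest-first.
2—5 (1): add — endpoints in different components.
4—7 (3): add — endpoints in different components.
2—4 (4): add — endpoints in different components.
2—3 (8): add — endpoints in different components.
3—6 (9): add — endpoints in different components.
3—7 (10): skip — 3 and 7 already connected.
2—7 (11): skip — 2 and 7 already connected.
3—5 (12): skip — 3 and 5 already connected.
1—3 (13): add — endpoints in different components.
3—8 (14): add — endpoints in different components.
MST edge set: {2—5, 4—7, 2—4, 2—3, 3—6, 1—3, 3—8}.
Of the listed edges, {3—8, 2—4} are in the MST → 2.

2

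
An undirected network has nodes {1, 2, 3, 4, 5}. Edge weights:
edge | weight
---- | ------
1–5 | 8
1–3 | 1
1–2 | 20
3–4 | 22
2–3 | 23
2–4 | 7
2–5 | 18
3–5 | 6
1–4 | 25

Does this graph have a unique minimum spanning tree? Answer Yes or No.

Yes

Kruskal's algorithm — process edges by increasing weight (ties by edge label):
1–3 (1): add — endpoints in different components.
3–5 (6): add — endpoints in different components.
2–4 (7): add — endpoints in different components.
1–5 (8): skip — 1 and 5 already connected.
2–5 (18): add — endpoints in different components.
Every non-tree edge has weight strictly greater than the heaviest edge on the tree path between its endpoints, so the MST is unique.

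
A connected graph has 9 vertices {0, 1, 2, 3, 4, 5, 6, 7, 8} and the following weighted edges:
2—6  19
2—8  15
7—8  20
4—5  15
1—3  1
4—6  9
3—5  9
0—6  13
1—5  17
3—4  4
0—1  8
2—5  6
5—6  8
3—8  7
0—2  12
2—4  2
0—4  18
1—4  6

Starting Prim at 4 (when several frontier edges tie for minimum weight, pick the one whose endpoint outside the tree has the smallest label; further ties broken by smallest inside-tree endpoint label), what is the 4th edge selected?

2-5

Grow the tree from 4 using Prim:
Step 1: cheapest edge leaving the tree is 2—4 (2); add 2.
Step 2: cheapest edge leaving the tree is 3—4 (4); add 3.
Step 3: cheapest edge leaving the tree is 1—3 (1); add 1.
Step 4: cheapest edge leaving the tree is 2—5 (6); add 5.
Step 5: cheapest edge leaving the tree is 3—8 (7); add 8.
Step 6: cheapest edge leaving the tree is 0—1 (8); add 0.
Step 7: cheapest edge leaving the tree is 5—6 (8); add 6.
Step 8: cheapest edge leaving the tree is 7—8 (20); add 7.
The 4th edge added is 2—5.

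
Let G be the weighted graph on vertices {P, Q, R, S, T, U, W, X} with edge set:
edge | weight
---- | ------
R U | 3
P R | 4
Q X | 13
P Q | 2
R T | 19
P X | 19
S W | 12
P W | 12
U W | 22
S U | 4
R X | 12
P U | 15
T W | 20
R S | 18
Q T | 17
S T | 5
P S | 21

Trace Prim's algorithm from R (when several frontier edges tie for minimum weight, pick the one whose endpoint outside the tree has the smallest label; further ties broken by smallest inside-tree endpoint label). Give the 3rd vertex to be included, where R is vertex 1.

Grow the tree from R using Prim:
Step 1: cheapest edge leaving the tree is R U (3); add U.
Step 2: cheapest edge leaving the tree is P R (4); add P.
Step 3: cheapest edge leaving the tree is P Q (2); add Q.
Step 4: cheapest edge leaving the tree is S U (4); add S.
Step 5: cheapest edge leaving the tree is S T (5); add T.
Step 6: cheapest edge leaving the tree is P W (12); add W.
Step 7: cheapest edge leaving the tree is R X (12); add X.
Vertex order: R, U, P, Q, S, T, W, X. The 3rd vertex is P.

P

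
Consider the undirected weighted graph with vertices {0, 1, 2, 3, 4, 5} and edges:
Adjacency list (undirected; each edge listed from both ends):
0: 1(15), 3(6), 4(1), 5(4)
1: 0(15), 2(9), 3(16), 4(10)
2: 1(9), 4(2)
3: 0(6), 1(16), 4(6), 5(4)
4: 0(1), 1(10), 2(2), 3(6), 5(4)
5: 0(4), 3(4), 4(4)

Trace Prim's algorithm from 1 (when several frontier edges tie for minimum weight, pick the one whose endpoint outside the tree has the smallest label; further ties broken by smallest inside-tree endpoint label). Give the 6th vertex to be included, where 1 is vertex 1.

3

Prim's algorithm from 1:
Step 1: frontier [1—2 9, 1—4 10, 0—1 15, 1—3 16] → take 1—2 (9); add 2.
Step 2: frontier [1—4 10, 0—1 15, 1—3 16, 2—4 2] → take 2—4 (2); add 4.
Step 3: frontier [0—1 15, 1—3 16, 0—4 1, 4—5 4, 3—4 6] → take 0—4 (1); add 0.
Step 4: frontier [0—5 4, 0—3 6, 1—3 16, 4—5 4, 3—4 6] → take 0—5 (4); add 5.
Step 5: frontier [0—3 6, 1—3 16, 3—4 6, 3—5 4] → take 3—5 (4); add 3.
Vertex order: 1, 2, 4, 0, 5, 3. The 6th vertex is 3.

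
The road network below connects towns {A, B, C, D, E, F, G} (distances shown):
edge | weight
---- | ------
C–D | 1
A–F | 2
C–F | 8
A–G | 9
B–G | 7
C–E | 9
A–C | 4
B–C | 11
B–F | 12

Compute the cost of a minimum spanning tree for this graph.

Sort edges by weight, then run Kruskal:
C–D (1): add. Components now {A} {B} {C,D} {E} {F} {G}
A–F (2): add. Components now {A,F} {B} {C,D} {E} {G}
A–C (4): add. Components now {A,C,D,F} {B} {E} {G}
B–G (7): add. Components now {A,C,D,F} {B,G} {E}
C–F (8): skip — C and F already connected.
A–G (9): add. Components now {A,B,C,D,F,G} {E}
C–E (9): add. Components now {A,B,C,D,E,F,G}
MST edges: C–D, A–F, A–C, B–G, A–G, C–E; total weight 1+2+4+7+9+9 = 32.

32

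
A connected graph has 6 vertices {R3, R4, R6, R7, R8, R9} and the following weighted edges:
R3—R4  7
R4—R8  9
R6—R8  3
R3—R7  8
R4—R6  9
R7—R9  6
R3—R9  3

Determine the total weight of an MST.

28

Prim's algorithm from R8:
Step 1: frontier [R6—R8 3, R4—R8 9] → take R6—R8 (3); add R6.
Step 2: frontier [R4—R6 9, R4—R8 9] → take R4—R6 (9); add R4.
Step 3: frontier [R3—R4 7] → take R3—R4 (7); add R3.
Step 4: frontier [R3—R9 3, R3—R7 8] → take R3—R9 (3); add R9.
Step 5: frontier [R3—R7 8, R7—R9 6] → take R7—R9 (6); add R7.
MST edges: R6—R8, R4—R6, R3—R4, R3—R9, R7—R9; total weight 3+9+7+3+6 = 28.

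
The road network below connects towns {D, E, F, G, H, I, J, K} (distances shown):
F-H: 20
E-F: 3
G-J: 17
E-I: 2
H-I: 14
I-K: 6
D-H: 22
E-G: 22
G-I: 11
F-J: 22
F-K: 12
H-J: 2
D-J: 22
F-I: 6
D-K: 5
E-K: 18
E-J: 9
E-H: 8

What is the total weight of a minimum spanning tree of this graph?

Sort edges by weight, then run Kruskal:
E-I (2): add — endpoints in different components.
H-J (2): add — endpoints in different components.
E-F (3): add — endpoints in different components.
D-K (5): add — endpoints in different components.
F-I (6): skip — F and I already connected.
I-K (6): add — endpoints in different components.
E-H (8): add — endpoints in different components.
E-J (9): skip — E and J already connected.
G-I (11): add — endpoints in different components.
MST edges: E-I, H-J, E-F, D-K, I-K, E-H, G-I; total weight 2+2+3+5+6+8+11 = 37.

37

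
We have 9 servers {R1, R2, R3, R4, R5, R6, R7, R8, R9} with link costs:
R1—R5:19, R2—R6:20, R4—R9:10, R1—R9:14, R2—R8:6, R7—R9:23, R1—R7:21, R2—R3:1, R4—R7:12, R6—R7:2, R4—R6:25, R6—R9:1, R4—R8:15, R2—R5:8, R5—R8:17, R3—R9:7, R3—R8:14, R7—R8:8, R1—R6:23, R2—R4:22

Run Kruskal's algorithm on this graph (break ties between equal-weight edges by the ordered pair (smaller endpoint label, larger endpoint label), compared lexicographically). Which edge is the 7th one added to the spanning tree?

R4-R9

Kruskal's algorithm — process edges by increasing weight (ties by edge label):
R2—R3 (1): add — endpoints in different components.
R6—R9 (1): add — endpoints in different components.
R6—R7 (2): add — endpoints in different components.
R2—R8 (6): add — endpoints in different components.
R3—R9 (7): add — endpoints in different components.
R2—R5 (8): add — endpoints in different components.
R7—R8 (8): skip — R7 and R8 already connected.
R4—R9 (10): add — endpoints in different components.
R4—R7 (12): skip — R4 and R7 already connected.
R1—R9 (14): add — endpoints in different components.
The 7th edge added is R4—R9.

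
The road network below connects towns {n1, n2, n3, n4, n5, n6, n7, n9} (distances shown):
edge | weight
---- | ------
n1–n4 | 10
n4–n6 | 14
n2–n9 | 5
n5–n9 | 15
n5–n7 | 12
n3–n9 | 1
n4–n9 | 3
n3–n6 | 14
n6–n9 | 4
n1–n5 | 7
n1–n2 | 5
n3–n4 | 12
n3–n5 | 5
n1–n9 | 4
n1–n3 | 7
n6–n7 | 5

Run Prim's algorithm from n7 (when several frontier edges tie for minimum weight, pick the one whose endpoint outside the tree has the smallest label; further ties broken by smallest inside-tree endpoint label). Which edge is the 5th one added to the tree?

n1-n9

Prim, starting at n7.
Step 1: cheapest edge leaving the tree is n6–n7 (5); add n6.
Step 2: cheapest edge leaving the tree is n6–n9 (4); add n9.
Step 3: cheapest edge leaving the tree is n3–n9 (1); add n3.
Step 4: cheapest edge leaving the tree is n4–n9 (3); add n4.
Step 5: cheapest edge leaving the tree is n1–n9 (4); add n1.
Step 6: cheapest edge leaving the tree is n1–n2 (5); add n2.
Step 7: cheapest edge leaving the tree is n3–n5 (5); add n5.
The 5th edge added is n1–n9.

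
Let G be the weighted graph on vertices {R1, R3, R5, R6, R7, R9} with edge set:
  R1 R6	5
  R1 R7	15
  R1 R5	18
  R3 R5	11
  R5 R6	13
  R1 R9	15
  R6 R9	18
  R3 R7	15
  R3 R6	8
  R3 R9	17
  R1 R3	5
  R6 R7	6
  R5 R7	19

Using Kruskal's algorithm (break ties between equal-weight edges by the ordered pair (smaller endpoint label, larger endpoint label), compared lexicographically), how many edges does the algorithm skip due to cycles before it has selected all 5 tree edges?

3

Kruskal's algorithm — process edges by increasing weight (ties by edge label):
R1 R3 (5): add. Components now {R7} {R1,R3} {R5} {R9} {R6}
R1 R6 (5): add. Components now {R7} {R1,R3,R6} {R5} {R9}
R6 R7 (6): add. Components now {R1,R3,R6,R7} {R5} {R9}
R3 R6 (8): skip — R6 and R3 already connected.
R3 R5 (11): add. Components now {R1,R3,R5,R6,R7} {R9}
R5 R6 (13): skip — R5 and R6 already connected.
R1 R7 (15): skip — R7 and R1 already connected.
R1 R9 (15): add. Components now {R1,R3,R5,R6,R7,R9}
Edges rejected before the tree was complete: 3.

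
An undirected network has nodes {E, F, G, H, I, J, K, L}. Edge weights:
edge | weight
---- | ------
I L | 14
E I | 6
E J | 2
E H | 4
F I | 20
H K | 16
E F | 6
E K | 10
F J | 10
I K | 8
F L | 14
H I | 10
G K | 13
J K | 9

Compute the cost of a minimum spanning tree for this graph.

Grow the tree from I using Prim:
Step 1: frontier [E I 6, I K 8, H I 10, I L 14, F I 20] → take E I (6); add E.
Step 2: frontier [E J 2, E H 4, E F 6, E K 10, I K 8, H I 10, I L 14, F I 20] → take E J (2); add J.
Step 3: frontier [E H 4, E F 6, E K 10, I K 8, H I 10, I L 14, F I 20, J K 9, F J 10] → take E H (4); add H.
Step 4: frontier [E F 6, E K 10, H K 16, I K 8, I L 14, F I 20, J K 9, F J 10] → take E F (6); add F.
Step 5: frontier [E K 10, F L 14, H K 16, I K 8, I L 14, J K 9] → take I K (8); add K.
Step 6: frontier [F L 14, I L 14, G K 13] → take G K (13); add G.
Step 7: frontier [F L 14, I L 14] → take F L (14); add L.
MST edges: E I, E J, E H, E F, I K, G K, F L; total weight 6+2+4+6+8+13+14 = 53.

53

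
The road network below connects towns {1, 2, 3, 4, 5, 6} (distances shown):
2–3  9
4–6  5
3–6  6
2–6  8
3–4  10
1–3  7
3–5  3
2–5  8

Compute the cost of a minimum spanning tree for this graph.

Prim's algorithm from 1:
Step 1: cheapest edge leaving the tree is 1–3 (7); add 3.
Step 2: cheapest edge leaving the tree is 3–5 (3); add 5.
Step 3: cheapest edge leaving the tree is 3–6 (6); add 6.
Step 4: cheapest edge leaving the tree is 4–6 (5); add 4.
Step 5: cheapest edge leaving the tree is 2–5 (8); add 2.
MST edges: 1–3, 3–5, 3–6, 4–6, 2–5; total weight 7+3+6+5+8 = 29.

29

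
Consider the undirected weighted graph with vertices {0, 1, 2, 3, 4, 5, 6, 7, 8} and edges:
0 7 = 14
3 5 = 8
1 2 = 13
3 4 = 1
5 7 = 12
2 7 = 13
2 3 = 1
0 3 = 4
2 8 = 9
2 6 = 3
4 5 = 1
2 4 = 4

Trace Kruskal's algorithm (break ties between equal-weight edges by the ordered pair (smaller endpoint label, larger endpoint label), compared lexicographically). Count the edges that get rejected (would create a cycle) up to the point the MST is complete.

Sort edges by weight, then run Kruskal:
2 3 (1): add — endpoints in different components.
3 4 (1): add — endpoints in different components.
4 5 (1): add — endpoints in different components.
2 6 (3): add — endpoints in different components.
0 3 (4): add — endpoints in different components.
2 4 (4): skip — 2 and 4 already connected.
3 5 (8): skip — 3 and 5 already connected.
2 8 (9): add — endpoints in different components.
5 7 (12): add — endpoints in different components.
1 2 (13): add — endpoints in different components.
Edges rejected before the tree was complete: 2.

2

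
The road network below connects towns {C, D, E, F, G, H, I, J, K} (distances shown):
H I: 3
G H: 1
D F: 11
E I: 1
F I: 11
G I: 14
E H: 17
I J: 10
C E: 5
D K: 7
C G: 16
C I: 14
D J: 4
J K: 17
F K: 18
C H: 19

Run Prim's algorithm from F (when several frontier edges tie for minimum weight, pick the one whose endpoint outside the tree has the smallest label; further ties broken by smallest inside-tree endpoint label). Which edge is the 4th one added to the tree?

I-J

Prim, starting at F.
Step 1: cheapest edge leaving the tree is D F (11); add D.
Step 2: cheapest edge leaving the tree is D J (4); add J.
Step 3: cheapest edge leaving the tree is D K (7); add K.
Step 4: cheapest edge leaving the tree is I J (10); add I.
Step 5: cheapest edge leaving the tree is E I (1); add E.
Step 6: cheapest edge leaving the tree is H I (3); add H.
Step 7: cheapest edge leaving the tree is G H (1); add G.
Step 8: cheapest edge leaving the tree is C E (5); add C.
The 4th edge added is I J.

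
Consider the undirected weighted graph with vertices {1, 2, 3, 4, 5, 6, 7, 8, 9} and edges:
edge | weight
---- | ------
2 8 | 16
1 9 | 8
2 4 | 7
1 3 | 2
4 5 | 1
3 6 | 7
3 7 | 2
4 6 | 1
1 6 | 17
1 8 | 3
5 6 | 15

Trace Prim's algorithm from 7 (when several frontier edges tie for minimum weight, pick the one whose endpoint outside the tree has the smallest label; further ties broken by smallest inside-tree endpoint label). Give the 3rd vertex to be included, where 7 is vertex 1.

Grow the tree from 7 using Prim:
Step 1: frontier [3 7 2] → take 3 7 (2); add 3.
Step 2: frontier [1 3 2, 3 6 7] → take 1 3 (2); add 1.
Step 3: frontier [1 8 3, 1 9 8, 1 6 17, 3 6 7] → take 1 8 (3); add 8.
Step 4: frontier [1 9 8, 1 6 17, 3 6 7, 2 8 16] → take 3 6 (7); add 6.
Step 5: frontier [1 9 8, 4 6 1, 5 6 15, 2 8 16] → take 4 6 (1); add 4.
Step 6: frontier [1 9 8, 4 5 1, 2 4 7, 5 6 15, 2 8 16] → take 4 5 (1); add 5.
Step 7: frontier [1 9 8, 2 4 7, 2 8 16] → take 2 4 (7); add 2.
Step 8: frontier [1 9 8] → take 1 9 (8); add 9.
Vertex order: 7, 3, 1, 8, 6, 4, 5, 2, 9. The 3rd vertex is 1.

1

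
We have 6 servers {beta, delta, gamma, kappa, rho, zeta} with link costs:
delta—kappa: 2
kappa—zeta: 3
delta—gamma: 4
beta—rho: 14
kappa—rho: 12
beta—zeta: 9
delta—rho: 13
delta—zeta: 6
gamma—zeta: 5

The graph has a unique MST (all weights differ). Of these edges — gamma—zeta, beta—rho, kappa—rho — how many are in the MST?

1

Kruskal's algorithm — process edges by increasing weight (ties by edge label):
delta—kappa (2): add. Components now {beta} {rho} {gamma} {delta,kappa} {zeta}
kappa—zeta (3): add. Components now {beta} {rho} {gamma} {delta,kappa,zeta}
delta—gamma (4): add. Components now {beta} {rho} {delta,gamma,kappa,zeta}
gamma—zeta (5): skip — gamma and zeta already connected.
delta—zeta (6): skip — delta and zeta already connected.
beta—zeta (9): add. Components now {beta,delta,gamma,kappa,zeta} {rho}
kappa—rho (12): add. Components now {beta,delta,gamma,kappa,rho,zeta}
MST edge set: {delta—kappa, kappa—zeta, delta—gamma, beta—zeta, kappa—rho}.
Of the listed edges, {kappa—rho} are in the MST → 1.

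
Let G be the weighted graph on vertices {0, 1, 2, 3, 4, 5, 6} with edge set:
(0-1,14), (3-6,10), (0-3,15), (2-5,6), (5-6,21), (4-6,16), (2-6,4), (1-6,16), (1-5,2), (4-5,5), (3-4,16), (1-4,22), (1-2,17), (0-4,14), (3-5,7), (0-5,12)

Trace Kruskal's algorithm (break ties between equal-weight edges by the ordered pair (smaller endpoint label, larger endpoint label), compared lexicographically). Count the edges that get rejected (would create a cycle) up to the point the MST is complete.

Sort edges by weight, then run Kruskal:
1-5 (2): add. Components now {0} {1,5} {2} {3} {4} {6}
2-6 (4): add. Components now {0} {1,5} {2,6} {3} {4}
4-5 (5): add. Components now {0} {1,4,5} {2,6} {3}
2-5 (6): add. Components now {0} {1,2,4,5,6} {3}
3-5 (7): add. Components now {0} {1,2,3,4,5,6}
3-6 (10): skip — 3 and 6 already connected.
0-5 (12): add. Components now {0,1,2,3,4,5,6}
Edges rejected before the tree was complete: 1.

1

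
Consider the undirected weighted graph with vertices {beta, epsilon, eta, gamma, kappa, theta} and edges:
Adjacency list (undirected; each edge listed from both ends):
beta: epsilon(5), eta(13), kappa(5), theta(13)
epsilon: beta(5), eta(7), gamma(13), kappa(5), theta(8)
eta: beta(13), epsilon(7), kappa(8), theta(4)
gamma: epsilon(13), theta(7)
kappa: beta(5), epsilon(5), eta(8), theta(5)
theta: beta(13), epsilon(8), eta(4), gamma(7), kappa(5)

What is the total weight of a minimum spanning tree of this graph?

Kruskal's algorithm — process edges by increasing weight (ties by edge label):
eta—theta (4): add. Components now {eta,theta} {epsilon} {kappa} {beta} {gamma}
beta—epsilon (5): add. Components now {eta,theta} {beta,epsilon} {kappa} {gamma}
beta—kappa (5): add. Components now {eta,theta} {beta,epsilon,kappa} {gamma}
epsilon—kappa (5): skip — epsilon and kappa already connected.
kappa—theta (5): add. Components now {beta,epsilon,eta,kappa,theta} {gamma}
epsilon—eta (7): skip — epsilon and eta already connected.
gamma—theta (7): add. Components now {beta,epsilon,eta,gamma,kappa,theta}
MST edges: eta—theta, beta—epsilon, beta—kappa, kappa—theta, gamma—theta; total weight 4+5+5+5+7 = 26.

26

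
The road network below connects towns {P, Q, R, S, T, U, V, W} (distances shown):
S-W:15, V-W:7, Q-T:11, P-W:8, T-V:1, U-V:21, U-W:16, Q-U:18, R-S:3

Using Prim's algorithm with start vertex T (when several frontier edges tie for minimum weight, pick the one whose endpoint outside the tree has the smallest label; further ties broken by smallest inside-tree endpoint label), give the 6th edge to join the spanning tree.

Prim's algorithm from T:
Step 1: cheapest edge leaving the tree is T-V (1); add V.
Step 2: cheapest edge leaving the tree is V-W (7); add W.
Step 3: cheapest edge leaving the tree is P-W (8); add P.
Step 4: cheapest edge leaving the tree is Q-T (11); add Q.
Step 5: cheapest edge leaving the tree is S-W (15); add S.
Step 6: cheapest edge leaving the tree is R-S (3); add R.
Step 7: cheapest edge leaving the tree is U-W (16); add U.
The 6th edge added is R-S.

R-S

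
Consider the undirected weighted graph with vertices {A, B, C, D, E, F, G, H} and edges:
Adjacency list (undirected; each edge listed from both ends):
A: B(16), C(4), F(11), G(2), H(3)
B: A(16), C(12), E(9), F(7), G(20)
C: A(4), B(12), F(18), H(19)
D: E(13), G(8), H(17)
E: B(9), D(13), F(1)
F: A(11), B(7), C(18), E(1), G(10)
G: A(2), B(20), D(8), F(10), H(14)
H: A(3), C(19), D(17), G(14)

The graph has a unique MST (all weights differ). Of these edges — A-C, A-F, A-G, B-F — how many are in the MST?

3

Kruskal's algorithm — process edges by increasing weight (ties by edge label):
E-F (1): add — endpoints in different components.
A-G (2): add — endpoints in different components.
A-H (3): add — endpoints in different components.
A-C (4): add — endpoints in different components.
B-F (7): add — endpoints in different components.
D-G (8): add — endpoints in different components.
B-E (9): skip — B and E already connected.
F-G (10): add — endpoints in different components.
MST edge set: {E-F, A-G, A-H, A-C, B-F, D-G, F-G}.
Of the listed edges, {A-C, A-G, B-F} are in the MST → 3.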